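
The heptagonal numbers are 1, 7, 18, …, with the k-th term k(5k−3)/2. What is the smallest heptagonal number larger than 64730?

65367

Solve n(5n−3)/2 > 64730 for integer n.
The largest n with value ≤ 64730 is 161 (since 64561 ≤ 64730 < 65367), so the first above is n = 162, value 65367.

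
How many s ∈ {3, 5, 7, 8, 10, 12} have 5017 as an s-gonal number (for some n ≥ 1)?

1

s = 3: P(3, 99) = 4950 and P(3, 100) = 5050; 5017 is not s-gonal.
s = 5: P(5, 58) = 5017. ✓
s = 7: P(7, 45) = 4995 and P(7, 46) = 5221; 5017 is not s-gonal.
s = 8: P(8, 41) = 4961 and P(8, 42) = 5208; 5017 is not s-gonal.
s = 10: P(10, 35) = 4795 and P(10, 36) = 5076; 5017 is not s-gonal.
s = 12: P(12, 32) = 4992 and P(12, 33) = 5313; 5017 is not s-gonal.
Hits: s ∈ {5} → 1.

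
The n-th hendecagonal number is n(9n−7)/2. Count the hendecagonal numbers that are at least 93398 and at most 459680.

The n-th hendecagonal number is n(9n−7)/2.
Smallest index with value ≥ 93398: n = 145 (giving 94105).
Largest index with value ≤ 459680: n = 320 (giving 459680).
Indices 145 through 320: 176 terms.

176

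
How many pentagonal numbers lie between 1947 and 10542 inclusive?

The n-th pentagonal number is n(3n−1)/2.
Smallest index with value ≥ 1947: n = 37 (giving 2035).
Largest index with value ≤ 10542: n = 84 (giving 10542).
Indices 37 through 84: 48 terms.

48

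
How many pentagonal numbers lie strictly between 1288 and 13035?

64

The n-th pentagonal number is n(3n−1)/2.
Smallest index with value > 1288: n = 30 (giving 1335).
Largest index with value < 13035: n = 93 (giving 12927).
Indices 30 through 93: 64 terms.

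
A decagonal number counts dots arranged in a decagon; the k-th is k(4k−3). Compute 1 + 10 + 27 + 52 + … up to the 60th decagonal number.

289750

Σ i(4i−3) = 4Σi² − 3Σi over i = 1..60.
Σi = 1830 and Σi² = 73810.
4·73810 − 3·1830 = 289750.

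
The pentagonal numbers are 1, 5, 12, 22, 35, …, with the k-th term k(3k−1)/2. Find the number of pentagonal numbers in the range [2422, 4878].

17

The n-th pentagonal number is n(3n−1)/2.
Smallest index with value ≥ 2422: n = 41 (giving 2501).
Largest index with value ≤ 4878: n = 57 (giving 4845).
Indices 41 through 57: 17 terms.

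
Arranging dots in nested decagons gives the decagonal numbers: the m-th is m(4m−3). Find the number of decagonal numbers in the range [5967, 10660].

The n-th decagonal number is n(4n−3).
Smallest index with value ≥ 5967: n = 39 (giving 5967).
Largest index with value ≤ 10660: n = 52 (giving 10660).
Indices 39 through 52: 14 terms.

14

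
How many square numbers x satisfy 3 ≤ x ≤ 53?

The n-th square number is n².
Smallest index with value ≥ 3: n = 2 (giving 4).
Largest index with value ≤ 53: n = 7 (giving 49).
Indices 2 through 7: 6 terms.

6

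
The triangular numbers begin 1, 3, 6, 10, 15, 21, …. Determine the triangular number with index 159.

12720

The 159th triangular number is n(n+1)/2 with n = 159.
159·160/2 = 25440/2 = 12720.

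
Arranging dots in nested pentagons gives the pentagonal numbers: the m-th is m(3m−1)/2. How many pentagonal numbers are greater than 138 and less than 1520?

The n-th pentagonal number is n(3n−1)/2.
Smallest index with value > 138: n = 10 (giving 145).
Largest index with value < 1520: n = 31 (giving 1426).
Indices 10 through 31: 22 terms.

22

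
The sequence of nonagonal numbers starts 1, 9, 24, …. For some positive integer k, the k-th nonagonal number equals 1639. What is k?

22

Set n(7n−5)/2 = 1639, giving 7n² − 5n − 3278 = 0.
So n = (5 + 303) / 14 = 308/14 = 22.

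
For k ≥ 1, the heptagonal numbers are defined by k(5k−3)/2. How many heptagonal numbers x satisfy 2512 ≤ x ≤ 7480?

The n-th heptagonal number is n(5n−3)/2.
Smallest index with value ≥ 2512: n = 32 (giving 2512).
Largest index with value ≤ 7480: n = 55 (giving 7480).
Indices 32 through 55: 24 terms.

24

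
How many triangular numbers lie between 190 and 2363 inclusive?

The n-th triangular number is n(n+1)/2.
Smallest index with value ≥ 190: n = 19 (giving 190).
Largest index with value ≤ 2363: n = 68 (giving 2346).
Indices 19 through 68: 50 terms.

50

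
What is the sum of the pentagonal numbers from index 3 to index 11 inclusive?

Σ i(3i−1)/2 = (3Σi² − Σi) / 2 over i = 3..11.
Σi = 66 − 3 = 63 and Σi² = 506 − 5 = 501.
(3·501 − 1·63) / 2 = 1440/2 = 720.

720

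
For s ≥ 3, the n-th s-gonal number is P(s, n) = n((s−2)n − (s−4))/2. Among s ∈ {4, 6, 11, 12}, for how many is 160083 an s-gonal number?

1

s = 4: P(4, 400) = 160000 and P(4, 401) = 160801; 160083 is not s-gonal.
s = 6: P(6, 283) = 159895 and P(6, 284) = 161028; 160083 is not s-gonal.
s = 11: P(11, 189) = 160083. ✓
s = 12: P(12, 179) = 159489 and P(12, 180) = 161280; 160083 is not s-gonal.
Hits: s ∈ {11} → 1.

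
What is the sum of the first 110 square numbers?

Σ_{i=1}^{110} i² = 110·111·221/6 = 449735.

449735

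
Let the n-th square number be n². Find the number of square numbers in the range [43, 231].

9

The n-th square number is n².
Smallest index with value ≥ 43: n = 7 (giving 49).
Largest index with value ≤ 231: n = 15 (giving 225).
Indices 7 through 15: 9 terms.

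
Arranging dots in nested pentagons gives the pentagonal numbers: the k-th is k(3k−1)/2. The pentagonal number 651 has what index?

Set n(3n−1)/2 = 651, giving 3n² − n − 1302 = 0.
So n = (1 + 125) / 6 = 126/6 = 21.

21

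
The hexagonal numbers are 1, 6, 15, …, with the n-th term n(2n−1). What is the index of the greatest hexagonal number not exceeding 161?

Solve n(2n−1) ≤ 161 for integer n.
n = 9 gives 153 ≤ 161, while n = 10 gives 190 > 161; so the answer is index 9.

9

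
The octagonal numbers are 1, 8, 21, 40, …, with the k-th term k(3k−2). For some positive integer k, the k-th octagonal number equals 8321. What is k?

53

Set n(3n−2) = 8321, giving 3n² − 2n − 8321 = 0.
The discriminant is 4 + 12·8321 = 99856, and √99856 = 316.
So n = (2 + 316) / 6 = 318/6 = 53.
Check: 53·(3·53 − 2) = 8321. ✓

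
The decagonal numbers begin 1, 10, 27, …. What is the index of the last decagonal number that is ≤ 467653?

342

Solve n(4n−3) ≤ 467653 for integer n.
n = 342 gives 466830 ≤ 467653, while n = 343 gives 469567 > 467653; so the answer is index 342.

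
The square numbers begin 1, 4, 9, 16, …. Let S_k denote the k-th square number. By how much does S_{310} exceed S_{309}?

n² − (n−1)² = 2n − 1, so 310² − 309² = 2·310 − 1 = 619.

619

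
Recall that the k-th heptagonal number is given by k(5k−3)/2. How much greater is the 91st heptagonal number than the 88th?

91·(5·91 − 3)/2 = 20566 and 88·(5·88 − 3)/2 = 19228.
Difference: 20566 − 19228 = 1338.

1338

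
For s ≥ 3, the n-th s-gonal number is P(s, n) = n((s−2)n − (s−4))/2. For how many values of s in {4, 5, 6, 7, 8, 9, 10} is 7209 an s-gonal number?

1

s = 4: P(4, 84) = 7056 and P(4, 85) = 7225; 7209 is not s-gonal.
s = 5: P(5, 69) = 7107 and P(5, 70) = 7315; 7209 is not s-gonal.
s = 6: P(6, 60) = 7140 and P(6, 61) = 7381; 7209 is not s-gonal.
s = 7: P(7, 54) = 7209. ✓
s = 8: P(8, 49) = 7105 and P(8, 50) = 7400; 7209 is not s-gonal.
s = 9: P(9, 45) = 6975 and P(9, 46) = 7291; 7209 is not s-gonal.
s = 10: P(10, 42) = 6930 and P(10, 43) = 7267; 7209 is not s-gonal.
Hits: s ∈ {7} → 1.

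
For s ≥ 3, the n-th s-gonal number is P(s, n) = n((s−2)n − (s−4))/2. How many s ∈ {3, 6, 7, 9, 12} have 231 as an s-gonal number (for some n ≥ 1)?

s = 3: P(3, 21) = 231. ✓
s = 6: P(6, 11) = 231. ✓
s = 7: P(7, 9) = 189 and P(7, 10) = 235; 231 is not s-gonal.
s = 9: P(9, 8) = 204 and P(9, 9) = 261; 231 is not s-gonal.
s = 12: P(12, 7) = 217 and P(12, 8) = 288; 231 is not s-gonal.
Hits: s ∈ {3, 6} → 2.

2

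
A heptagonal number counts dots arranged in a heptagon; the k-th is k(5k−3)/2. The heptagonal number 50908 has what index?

Set n(5n−3)/2 = 50908, giving 5n² − 3n − 101816 = 0.
So n = (3 + 1427) / 10 = 1430/10 = 143.

143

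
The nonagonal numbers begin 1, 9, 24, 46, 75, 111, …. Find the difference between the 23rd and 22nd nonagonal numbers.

155

Consecutive nonagonal numbers differ by 7n − 6: here 7·23 − 6 = 155.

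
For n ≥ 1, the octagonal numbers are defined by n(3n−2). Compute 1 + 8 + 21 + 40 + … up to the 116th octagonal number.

1567566

Σ i(3i−2) = 3Σi² − 2Σi over i = 1..116.
Σi = 6786 and Σi² = 527046.
3·527046 − 2·6786 = 1567566.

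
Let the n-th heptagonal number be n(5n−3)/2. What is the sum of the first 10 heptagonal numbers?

Σ i(5i−3)/2 = (5Σi² − 3Σi) / 2 over i = 1..10.
Σi = 55 and Σi² = 385.
(5·385 − 3·55) / 2 = 1760/2 = 880.

880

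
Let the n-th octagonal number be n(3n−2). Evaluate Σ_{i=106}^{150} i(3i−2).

2223090

Σ i(3i−2) = 3Σi² − 2Σi over i = 106..150.
Σi = 11325 − 5565 = 5760 and Σi² = 1136275 − 391405 = 744870.
3·744870 − 2·5760 = 2223090.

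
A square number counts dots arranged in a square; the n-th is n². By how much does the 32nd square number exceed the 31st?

63

n² − (n−1)² = 2n − 1, so 32² − 31² = 2·32 − 1 = 63.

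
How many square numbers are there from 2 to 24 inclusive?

The n-th square number is n².
Smallest index with value ≥ 2: n = 2 (giving 4).
Largest index with value ≤ 24: n = 4 (giving 16).
Indices 2 through 4: 3 terms.

3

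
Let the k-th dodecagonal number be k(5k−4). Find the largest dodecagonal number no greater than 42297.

Solve n(5n−4) ≤ 42297 for integer n.
n = 92 gives 41952 ≤ 42297, while n = 93 gives 42873 > 42297; so the answer is 41952.

41952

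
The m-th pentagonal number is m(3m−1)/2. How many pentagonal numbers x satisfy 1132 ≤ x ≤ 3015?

The n-th pentagonal number is n(3n−1)/2.
Smallest index with value ≥ 1132: n = 28 (giving 1162).
Largest index with value ≤ 3015: n = 45 (giving 3015).
Indices 28 through 45: 18 terms.

18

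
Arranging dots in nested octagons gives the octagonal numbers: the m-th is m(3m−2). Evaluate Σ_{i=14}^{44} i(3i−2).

Σ i(3i−2) = 3Σi² − 2Σi over i = 14..44.
Σi = 990 − 91 = 899 and Σi² = 29370 − 819 = 28551.
3·28551 − 2·899 = 83855.

83855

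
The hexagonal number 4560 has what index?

Set n(2n−1) = 4560, giving 2n² − n − 4560 = 0.
So n = (1 + 191) / 4 = 192/4 = 48.

48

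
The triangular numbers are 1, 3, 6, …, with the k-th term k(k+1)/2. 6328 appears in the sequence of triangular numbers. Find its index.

112

Set n(n+1)/2 = 6328, giving n² + n − 12656 = 0.
The discriminant is 1 + 8·6328 = 50625, and √50625 = 225.
So n = (-1 + 225) / 2 = 224/2 = 112.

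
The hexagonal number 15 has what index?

Set n(2n−1) = 15, giving 2n² − n − 15 = 0.
The discriminant is 1 + 8·15 = 121, and √121 = 11.
So n = (1 + 11) / 4 = 12/4 = 3.
Check: 3·(2·3 − 1) = 15. ✓

3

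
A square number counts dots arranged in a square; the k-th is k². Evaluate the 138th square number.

19044

The 138th square number is n² with n = 138.
138² = 19044.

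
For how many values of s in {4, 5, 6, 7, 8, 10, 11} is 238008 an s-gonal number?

1

s = 4: P(4, 487) = 237169 and P(4, 488) = 238144; 238008 is not s-gonal.
s = 5: P(5, 398) = 237407 and P(5, 399) = 238602; 238008 is not s-gonal.
s = 6: P(6, 345) = 237705 and P(6, 346) = 239086; 238008 is not s-gonal.
s = 7: P(7, 308) = 236698 and P(7, 309) = 238239; 238008 is not s-gonal.
s = 8: P(8, 282) = 238008. ✓
s = 10: P(10, 244) = 237412 and P(10, 245) = 239365; 238008 is not s-gonal.
s = 11: P(11, 230) = 237245 and P(11, 231) = 239316; 238008 is not s-gonal.
Hits: s ∈ {8} → 1.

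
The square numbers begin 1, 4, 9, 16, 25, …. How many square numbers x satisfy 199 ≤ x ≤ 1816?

28

The n-th square number is n².
Smallest index with value ≥ 199: n = 15 (giving 225).
Largest index with value ≤ 1816: n = 42 (giving 1764).
Indices 15 through 42: 28 terms.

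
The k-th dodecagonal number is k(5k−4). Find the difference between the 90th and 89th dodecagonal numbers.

891

Consecutive dodecagonal numbers differ by 10n − 9: here 10·90 − 9 = 891.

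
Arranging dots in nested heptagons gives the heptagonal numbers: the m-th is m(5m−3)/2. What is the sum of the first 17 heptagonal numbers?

Σ i(5i−3)/2 = (5Σi² − 3Σi) / 2 over i = 1..17.
Σi = 153 and Σi² = 1785.
(5·1785 − 3·153) / 2 = 8466/2 = 4233.

4233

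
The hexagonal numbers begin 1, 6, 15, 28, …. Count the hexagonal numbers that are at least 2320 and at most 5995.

21

The n-th hexagonal number is n(2n−1).
Smallest index with value ≥ 2320: n = 35 (giving 2415).
Largest index with value ≤ 5995: n = 55 (giving 5995).
Indices 35 through 55: 21 terms.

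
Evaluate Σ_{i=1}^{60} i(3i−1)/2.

109800

Σ i(3i−1)/2 = (3Σi² − Σi) / 2 over i = 1..60.
Σi = 1830 and Σi² = 73810.
(3·73810 − 1·1830) / 2 = 219600/2 = 109800.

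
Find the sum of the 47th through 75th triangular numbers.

Σ i(i+1)/2 = (Σi² + Σi) / 2 over i = 47..75.
Σi = 2850 − 1081 = 1769 and Σi² = 143450 − 33511 = 109939.
(1·109939 + 1·1769) / 2 = 111708/2 = 55854.

55854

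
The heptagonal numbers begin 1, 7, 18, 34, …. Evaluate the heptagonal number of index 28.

1918

The 28th heptagonal number is n(5n−3)/2 with n = 28.
28·(5·28 − 3)/2 = 28·137/2 = 1918.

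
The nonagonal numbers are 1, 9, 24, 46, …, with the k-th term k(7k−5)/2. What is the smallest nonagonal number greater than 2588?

2674

Solve n(7n−5)/2 > 2588 for integer n.
The largest n with value ≤ 2588 is 27 (since 2484 ≤ 2588 < 2674), so the first above is n = 28, value 2674.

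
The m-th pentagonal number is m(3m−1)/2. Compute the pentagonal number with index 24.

24·(3·24 − 1)/2 = 24·71/2 = 852.

852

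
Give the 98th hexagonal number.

19110

The 98th hexagonal number is n(2n−1) with n = 98.
98·(2·98 − 1) = 98·195 = 19110.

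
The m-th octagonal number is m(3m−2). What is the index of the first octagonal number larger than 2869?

32

Solve n(3n−2) > 2869 for integer n.
The largest n with value ≤ 2869 is 31 (since 2821 ≤ 2869 < 3008), so the first above is n = 32, value 3008.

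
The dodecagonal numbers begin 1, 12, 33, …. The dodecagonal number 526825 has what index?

Set n(5n−4) = 526825, giving 5n² − 4n − 526825 = 0.
So n = (4 + 3246) / 10 = 3250/10 = 325.
Check: 325·(5·325 − 4) = 526825. ✓

325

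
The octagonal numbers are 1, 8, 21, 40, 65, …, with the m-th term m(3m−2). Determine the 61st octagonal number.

11041

The 61st octagonal number is n(3n−2) with n = 61.
61·(3·61 − 2) = 61·181 = 11041.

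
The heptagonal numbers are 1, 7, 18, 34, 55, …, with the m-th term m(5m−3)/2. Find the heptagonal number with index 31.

2356

31·(5·31 − 3)/2 = 31·152/2 = 31·76 = 2356.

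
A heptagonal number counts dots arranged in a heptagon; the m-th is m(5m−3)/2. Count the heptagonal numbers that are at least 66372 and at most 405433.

240

The n-th heptagonal number is n(5n−3)/2.
Smallest index with value ≥ 66372: n = 164 (giving 66994).
Largest index with value ≤ 405433: n = 403 (giving 405418).
Indices 164 through 403: 240 terms.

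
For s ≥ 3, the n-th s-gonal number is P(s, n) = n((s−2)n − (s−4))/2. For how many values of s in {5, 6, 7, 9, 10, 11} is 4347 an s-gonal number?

s = 5: P(5, 54) = 4347. ✓
s = 6: P(6, 46) = 4186 and P(6, 47) = 4371; 4347 is not s-gonal.
s = 7: P(7, 42) = 4347. ✓
s = 9: P(9, 35) = 4200 and P(9, 36) = 4446; 4347 is not s-gonal.
s = 10: P(10, 33) = 4257 and P(10, 34) = 4522; 4347 is not s-gonal.
s = 11: P(11, 31) = 4216 and P(11, 32) = 4496; 4347 is not s-gonal.
Hits: s ∈ {5, 7} → 2.

2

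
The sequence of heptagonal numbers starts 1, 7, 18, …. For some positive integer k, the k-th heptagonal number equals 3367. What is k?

37

Set n(5n−3)/2 = 3367, giving 5n² − 3n − 6734 = 0.
So n = (3 + 367) / 10 = 370/10 = 37.
Check: 37·(5·37 − 3)/2 = 3367. ✓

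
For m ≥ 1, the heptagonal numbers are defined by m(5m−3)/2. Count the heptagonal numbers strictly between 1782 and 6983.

The n-th heptagonal number is n(5n−3)/2.
Smallest index with value > 1782: n = 28 (giving 1918).
Largest index with value < 6983: n = 53 (giving 6943).
Indices 28 through 53: 26 terms.

26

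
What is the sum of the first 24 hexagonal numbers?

Σ i(2i−1) = 2Σi² − Σi over i = 1..24.
Σi = 300 and Σi² = 4900.
2·4900 − 1·300 = 9500.

9500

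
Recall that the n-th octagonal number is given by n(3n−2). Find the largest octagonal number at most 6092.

Solve n(3n−2) ≤ 6092 for integer n.
n = 45 gives 5985 ≤ 6092, while n = 46 gives 6256 > 6092; so the answer is 5985.

5985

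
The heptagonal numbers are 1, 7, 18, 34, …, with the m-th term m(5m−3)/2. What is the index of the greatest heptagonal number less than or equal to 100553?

Solve n(5n−3)/2 ≤ 100553 for integer n.
n = 200 gives 99700 ≤ 100553, while n = 201 gives 100701 > 100553; so the answer is index 200.

200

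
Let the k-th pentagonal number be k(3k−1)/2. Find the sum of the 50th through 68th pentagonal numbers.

99503

Σ i(3i−1)/2 = (3Σi² − Σi) / 2 over i = 50..68.
Σi = 2346 − 1225 = 1121 and Σi² = 107134 − 40425 = 66709.
(3·66709 − 1·1121) / 2 = 199006/2 = 99503.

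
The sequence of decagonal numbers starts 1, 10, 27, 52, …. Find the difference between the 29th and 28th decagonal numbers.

Consecutive decagonal numbers differ by 8n − 7: here 8·29 − 7 = 225.

225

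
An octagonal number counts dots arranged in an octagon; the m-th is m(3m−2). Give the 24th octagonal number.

The 24th octagonal number is n(3n−2) with n = 24.
24·(3·24 − 2) = 24·70 = 1680.

1680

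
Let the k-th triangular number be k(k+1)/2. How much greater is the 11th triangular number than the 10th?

11

Consecutive triangular numbers differ by n: T_{11} − T_{10} = 11.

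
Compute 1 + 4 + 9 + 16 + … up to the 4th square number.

Σ_{i=1}^{4} i² = 4·5·9/6 = 30.

30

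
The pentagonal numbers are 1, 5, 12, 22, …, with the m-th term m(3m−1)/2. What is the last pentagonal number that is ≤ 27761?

Solve n(3n−1)/2 ≤ 27761 for integer n.
n = 136 gives 27676 ≤ 27761, while n = 137 gives 28085 > 27761; so the answer is 27676.

27676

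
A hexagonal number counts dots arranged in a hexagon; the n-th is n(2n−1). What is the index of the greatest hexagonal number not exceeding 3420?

Solve n(2n−1) ≤ 3420 for integer n.
n = 41 gives 3321 ≤ 3420, while n = 42 gives 3486 > 3420; so the answer is index 41.

41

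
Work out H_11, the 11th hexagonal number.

231

The 11th hexagonal number is n(2n−1) with n = 11.
11·(2·11 − 1) = 11·21 = 231.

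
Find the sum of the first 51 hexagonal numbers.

89726

Σ i(2i−1) = 2Σi² − Σi over i = 1..51.
Σi = 1326 and Σi² = 45526.
2·45526 − 1·1326 = 89726.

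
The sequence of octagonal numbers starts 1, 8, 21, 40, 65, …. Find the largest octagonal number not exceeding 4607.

Solve n(3n−2) ≤ 4607 for integer n.
n = 39 gives 4485 ≤ 4607, while n = 40 gives 4720 > 4607; so the answer is 4485.

4485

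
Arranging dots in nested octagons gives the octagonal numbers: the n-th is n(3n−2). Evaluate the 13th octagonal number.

The 13th octagonal number is n(3n−2) with n = 13.
13·(3·13 − 2) = 13·37 = 481.

481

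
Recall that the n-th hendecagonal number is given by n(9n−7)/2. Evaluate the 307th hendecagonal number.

423046

307·(9·307 − 7)/2 = 307·2756/2 = 307·1378 = 423046.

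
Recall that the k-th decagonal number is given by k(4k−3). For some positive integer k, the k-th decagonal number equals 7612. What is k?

44

Set n(4n−3) = 7612, giving 4n² − 3n − 7612 = 0.
The discriminant is 9 + 16·7612 = 121801, and √121801 = 349.
So n = (3 + 349) / 8 = 352/8 = 44.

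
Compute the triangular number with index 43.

The 43rd triangular number is n(n+1)/2 with n = 43.
43·44/2 = 1892/2 = 946.

946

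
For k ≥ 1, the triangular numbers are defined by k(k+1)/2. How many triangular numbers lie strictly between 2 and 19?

4

The n-th triangular number is n(n+1)/2.
Smallest index with value > 2: n = 2 (giving 3).
Largest index with value < 19: n = 5 (giving 15).
Indices 2 through 5: 4 terms.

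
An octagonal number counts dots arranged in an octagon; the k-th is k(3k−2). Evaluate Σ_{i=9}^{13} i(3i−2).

Σ i(3i−2) = 3Σi² − 2Σi over i = 9..13.
Σi = 91 − 36 = 55 and Σi² = 819 − 204 = 615.
3·615 − 2·55 = 1735.

1735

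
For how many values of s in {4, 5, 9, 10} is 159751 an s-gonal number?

1

s = 4: P(4, 399) = 159201 and P(4, 400) = 160000; 159751 is not s-gonal.
s = 5: P(5, 326) = 159251 and P(5, 327) = 160230; 159751 is not s-gonal.
s = 9: P(9, 214) = 159751. ✓
s = 10: P(10, 200) = 159400 and P(10, 201) = 161001; 159751 is not s-gonal.
Hits: s ∈ {9} → 1.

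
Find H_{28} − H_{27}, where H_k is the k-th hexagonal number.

109

Consecutive hexagonal numbers differ by 4n − 3: here 4·28 − 3 = 109.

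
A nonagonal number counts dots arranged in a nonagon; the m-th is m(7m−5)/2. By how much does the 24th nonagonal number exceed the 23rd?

Consecutive nonagonal numbers differ by 7n − 6: here 7·24 − 6 = 162.

162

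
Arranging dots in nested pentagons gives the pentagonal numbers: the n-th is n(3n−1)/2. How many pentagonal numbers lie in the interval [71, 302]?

7

The n-th pentagonal number is n(3n−1)/2.
Smallest index with value ≥ 71: n = 8 (giving 92).
Largest index with value ≤ 302: n = 14 (giving 287).
Indices 8 through 14: 7 terms.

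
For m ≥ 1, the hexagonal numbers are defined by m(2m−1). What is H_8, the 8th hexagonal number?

120

The 8th hexagonal number is n(2n−1) with n = 8.
8·(2·8 − 1) = 8·15 = 120.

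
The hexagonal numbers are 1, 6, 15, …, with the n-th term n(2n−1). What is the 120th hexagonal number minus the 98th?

120·(2·120 − 1) = 28680 and 98·(2·98 − 1) = 19110.
Difference: 28680 − 19110 = 9570.

9570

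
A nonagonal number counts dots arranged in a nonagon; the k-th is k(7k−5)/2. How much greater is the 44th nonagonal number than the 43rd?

Consecutive nonagonal numbers differ by 7n − 6: here 7·44 − 6 = 302.

302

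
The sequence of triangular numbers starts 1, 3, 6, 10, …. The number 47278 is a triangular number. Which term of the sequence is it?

Set n(n+1)/2 = 47278, giving n² + n − 94556 = 0.
So n = (-1 + 615) / 2 = 614/2 = 307.
Check: 307·308/2 = 47278. ✓

307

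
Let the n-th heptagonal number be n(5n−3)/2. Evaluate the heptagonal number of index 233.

233·(5·233 − 3)/2 = 233·1162/2 = 233·581 = 135373.

135373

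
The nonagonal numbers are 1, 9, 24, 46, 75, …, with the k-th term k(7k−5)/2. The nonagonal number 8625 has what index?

Set n(7n−5)/2 = 8625, giving 7n² − 5n − 17250 = 0.
The discriminant is 25 + 56·8625 = 483025, and √483025 = 695.
So n = (5 + 695) / 14 = 700/14 = 50.

50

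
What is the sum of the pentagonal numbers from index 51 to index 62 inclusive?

Σ i(3i−1)/2 = (3Σi² − Σi) / 2 over i = 51..62.
Σi = 1953 − 1275 = 678 and Σi² = 81375 − 42925 = 38450.
(3·38450 − 1·678) / 2 = 114672/2 = 57336.

57336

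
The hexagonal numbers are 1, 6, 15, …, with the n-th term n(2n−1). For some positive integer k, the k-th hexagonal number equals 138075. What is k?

263

Set n(2n−1) = 138075, giving 2n² − n − 138075 = 0.
The discriminant is 1 + 8·138075 = 1104601, and √1104601 = 1051.
So n = (1 + 1051) / 4 = 1052/4 = 263.
Check: 263·(2·263 − 1) = 138075. ✓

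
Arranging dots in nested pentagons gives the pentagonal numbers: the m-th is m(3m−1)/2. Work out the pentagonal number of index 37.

The 37th pentagonal number is n(3n−1)/2 with n = 37.
37·(3·37 − 1)/2 = 37·110/2 = 37·55 = 2035.

2035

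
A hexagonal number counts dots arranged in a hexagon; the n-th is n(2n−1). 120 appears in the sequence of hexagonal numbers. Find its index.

8

Set n(2n−1) = 120, giving 2n² − n − 120 = 0.
The discriminant is 1 + 8·120 = 961, and √961 = 31.
So n = (1 + 31) / 4 = 32/4 = 8.
Check: 8·(2·8 − 1) = 120. ✓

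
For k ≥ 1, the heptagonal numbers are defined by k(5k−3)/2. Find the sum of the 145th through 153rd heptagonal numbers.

Σ i(5i−3)/2 = (5Σi² − 3Σi) / 2 over i = 145..153.
Σi = 11781 − 10440 = 1341 and Σi² = 1205589 − 1005720 = 199869.
(5·199869 − 3·1341) / 2 = 995322/2 = 497661.

497661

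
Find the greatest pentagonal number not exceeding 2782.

2752

Solve n(3n−1)/2 ≤ 2782 for integer n.
n = 43 gives 2752 ≤ 2782, while n = 44 gives 2882 > 2782; so the answer is 2752.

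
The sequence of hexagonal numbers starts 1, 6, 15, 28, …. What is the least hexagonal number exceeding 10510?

Solve n(2n−1) > 10510 for integer n.
The largest n with value ≤ 10510 is 72 (since 10296 ≤ 10510 < 10585), so the first above is n = 73, value 10585.

10585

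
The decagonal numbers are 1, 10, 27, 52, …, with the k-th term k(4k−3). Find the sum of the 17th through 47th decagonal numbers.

133920

Σ i(4i−3) = 4Σi² − 3Σi over i = 17..47.
Σi = 1128 − 136 = 992 and Σi² = 35720 − 1496 = 34224.
4·34224 − 3·992 = 133920.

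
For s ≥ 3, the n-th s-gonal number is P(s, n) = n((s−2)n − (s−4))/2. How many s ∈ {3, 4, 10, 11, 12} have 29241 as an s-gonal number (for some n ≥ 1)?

2

s = 3: P(3, 241) = 29161 and P(3, 242) = 29403; 29241 is not s-gonal.
s = 4: P(4, 171) = 29241. ✓
s = 10: P(10, 85) = 28645 and P(10, 86) = 29326; 29241 is not s-gonal.
s = 11: P(11, 81) = 29241. ✓
s = 12: P(12, 76) = 28576 and P(12, 77) = 29337; 29241 is not s-gonal.
Hits: s ∈ {4, 11} → 2.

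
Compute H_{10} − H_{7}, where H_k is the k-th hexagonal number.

99

10·(2·10 − 1) = 190 and 7·(2·7 − 1) = 91.
Difference: 190 − 91 = 99.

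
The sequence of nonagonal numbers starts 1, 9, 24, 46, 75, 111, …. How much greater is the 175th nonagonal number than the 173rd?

175·(7·175 − 5)/2 = 106750 and 173·(7·173 − 5)/2 = 104319.
Difference: 106750 − 104319 = 2431.

2431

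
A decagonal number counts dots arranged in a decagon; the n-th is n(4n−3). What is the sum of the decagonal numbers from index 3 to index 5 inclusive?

Σ i(4i−3) = 4Σi² − 3Σi over i = 3..5.
Σi = 15 − 3 = 12 and Σi² = 55 − 5 = 50.
4·50 − 3·12 = 164.

164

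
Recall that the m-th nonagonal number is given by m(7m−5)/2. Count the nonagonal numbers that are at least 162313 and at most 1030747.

328

The n-th nonagonal number is n(7n−5)/2.
Smallest index with value ≥ 162313: n = 216 (giving 162756).
Largest index with value ≤ 1030747: n = 543 (giving 1030614).
Indices 216 through 543: 328 terms.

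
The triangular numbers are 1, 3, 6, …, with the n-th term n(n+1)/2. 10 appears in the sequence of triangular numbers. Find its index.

4

Set n(n+1)/2 = 10, giving n² + n − 20 = 0.
So n = (-1 + 9) / 2 = 8/2 = 4.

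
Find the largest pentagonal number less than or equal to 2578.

2501

Solve n(3n−1)/2 ≤ 2578 for integer n.
n = 41 gives 2501 ≤ 2578, while n = 42 gives 2625 > 2578; so the answer is 2501.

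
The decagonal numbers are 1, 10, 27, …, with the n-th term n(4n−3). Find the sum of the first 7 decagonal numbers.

Σ i(4i−3) = 4Σi² − 3Σi over i = 1..7.
Σi = 28 and Σi² = 140.
4·140 − 3·28 = 476.

476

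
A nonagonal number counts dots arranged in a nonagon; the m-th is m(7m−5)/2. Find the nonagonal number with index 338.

338·(7·338 − 5)/2 = 338·2361/2 = 399009.

399009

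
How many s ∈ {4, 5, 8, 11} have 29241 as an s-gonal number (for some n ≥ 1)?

2

s = 4: P(4, 171) = 29241. ✓
s = 5: P(5, 139) = 28912 and P(5, 140) = 29330; 29241 is not s-gonal.
s = 8: P(8, 99) = 29205 and P(8, 100) = 29800; 29241 is not s-gonal.
s = 11: P(11, 81) = 29241. ✓
Hits: s ∈ {4, 11} → 2.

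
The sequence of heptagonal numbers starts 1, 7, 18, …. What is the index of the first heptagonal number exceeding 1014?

21

Solve n(5n−3)/2 > 1014 for integer n.
The largest n with value ≤ 1014 is 20 (since 970 ≤ 1014 < 1071), so the first above is n = 21, value 1071.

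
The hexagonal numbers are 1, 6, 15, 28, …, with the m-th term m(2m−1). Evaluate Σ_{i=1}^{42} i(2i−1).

50267

Σ i(2i−1) = 2Σi² − Σi over i = 1..42.
Σi = 903 and Σi² = 25585.
2·25585 − 1·903 = 50267.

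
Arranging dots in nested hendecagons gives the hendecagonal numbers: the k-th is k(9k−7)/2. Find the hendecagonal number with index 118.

62245

The 118th hendecagonal number is n(9n−7)/2 with n = 118.
118·(9·118 − 7)/2 = 118·1055/2 = 62245.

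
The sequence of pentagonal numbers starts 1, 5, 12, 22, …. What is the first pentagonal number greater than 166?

Solve n(3n−1)/2 > 166 for integer n.
The largest n with value ≤ 166 is 10 (since 145 ≤ 166 < 176), so the first above is n = 11, value 176.

176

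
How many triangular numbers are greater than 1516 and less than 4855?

The n-th triangular number is n(n+1)/2.
Smallest index with value > 1516: n = 55 (giving 1540).
Largest index with value < 4855: n = 98 (giving 4851).
Indices 55 through 98: 44 terms.

44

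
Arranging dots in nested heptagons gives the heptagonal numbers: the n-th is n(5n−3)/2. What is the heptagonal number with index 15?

The 15th heptagonal number is n(5n−3)/2 with n = 15.
15·(5·15 − 3)/2 = 15·72/2 = 15·36 = 540.

540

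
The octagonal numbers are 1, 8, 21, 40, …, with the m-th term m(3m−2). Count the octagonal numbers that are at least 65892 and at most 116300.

49

The n-th octagonal number is n(3n−2).
Smallest index with value ≥ 65892: n = 149 (giving 66305).
Largest index with value ≤ 116300: n = 197 (giving 116033).
Indices 149 through 197: 49 terms.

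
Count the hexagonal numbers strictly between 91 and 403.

The n-th hexagonal number is n(2n−1).
Smallest index with value > 91: n = 8 (giving 120).
Largest index with value < 403: n = 14 (giving 378).
Indices 8 through 14: 7 terms.

7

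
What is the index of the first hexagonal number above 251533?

Solve n(2n−1) > 251533 for integer n.
The largest n with value ≤ 251533 is 354 (since 250278 ≤ 251533 < 251695), so the first above is n = 355, value 251695.

355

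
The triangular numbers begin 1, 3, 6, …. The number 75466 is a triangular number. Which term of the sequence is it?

388

Set n(n+1)/2 = 75466, giving n² + n − 150932 = 0.
The discriminant is 1 + 8·75466 = 603729, and √603729 = 777.
So n = (-1 + 777) / 2 = 776/2 = 388.
Check: 388·389/2 = 75466. ✓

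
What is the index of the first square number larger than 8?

Solve n² > 8 for integer n.
The largest n with value ≤ 8 is 2 (since 4 ≤ 8 < 9), so the first above is n = 3, value 9.

3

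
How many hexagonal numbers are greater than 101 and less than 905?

14

The n-th hexagonal number is n(2n−1).
Smallest index with value > 101: n = 8 (giving 120).
Largest index with value < 905: n = 21 (giving 861).
Indices 8 through 21: 14 terms.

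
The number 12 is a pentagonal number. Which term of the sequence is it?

Set n(3n−1)/2 = 12, giving 3n² − n − 24 = 0.
So n = (1 + 17) / 6 = 18/6 = 3.
Check: 3·(3·3 − 1)/2 = 12. ✓

3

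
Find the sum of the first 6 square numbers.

Σ_{i=1}^{6} i² = 6·7·13/6 = 91.

91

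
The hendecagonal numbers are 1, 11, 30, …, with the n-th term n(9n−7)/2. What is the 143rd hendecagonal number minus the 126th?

20519

143·(9·143 − 7)/2 = 91520 and 126·(9·126 − 7)/2 = 71001.
Difference: 91520 − 71001 = 20519.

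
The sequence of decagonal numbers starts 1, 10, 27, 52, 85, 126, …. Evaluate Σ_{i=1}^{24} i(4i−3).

Σ i(4i−3) = 4Σi² − 3Σi over i = 1..24.
Σi = 300 and Σi² = 4900.
4·4900 − 3·300 = 18700.

18700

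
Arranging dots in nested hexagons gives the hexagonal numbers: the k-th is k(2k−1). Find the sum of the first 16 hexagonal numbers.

Σ i(2i−1) = 2Σi² − Σi over i = 1..16.
Σi = 136 and Σi² = 1496.
2·1496 − 1·136 = 2856.

2856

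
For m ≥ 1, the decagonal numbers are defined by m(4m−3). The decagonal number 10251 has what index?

51

Set n(4n−3) = 10251, giving 4n² − 3n − 10251 = 0.
The discriminant is 9 + 16·10251 = 164025, and √164025 = 405.
So n = (3 + 405) / 8 = 408/8 = 51.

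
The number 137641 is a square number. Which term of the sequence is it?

We need n² = 137641, so n = √137641 = 371.

371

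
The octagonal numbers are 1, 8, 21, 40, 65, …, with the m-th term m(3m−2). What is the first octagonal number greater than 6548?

6816

Solve n(3n−2) > 6548 for integer n.
The largest n with value ≤ 6548 is 47 (since 6533 ≤ 6548 < 6816), so the first above is n = 48, value 6816.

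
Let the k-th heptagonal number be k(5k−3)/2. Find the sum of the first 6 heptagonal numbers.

196

Σ i(5i−3)/2 = (5Σi² − 3Σi) / 2 over i = 1..6.
Σi = 21 and Σi² = 91.
(5·91 − 3·21) / 2 = 392/2 = 196.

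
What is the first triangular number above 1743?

1770

Solve n(n+1)/2 > 1743 for integer n.
The largest n with value ≤ 1743 is 58 (since 1711 ≤ 1743 < 1770), so the first above is n = 59, value 1770.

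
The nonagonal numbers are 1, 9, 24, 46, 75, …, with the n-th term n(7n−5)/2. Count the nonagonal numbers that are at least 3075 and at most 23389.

53

The n-th nonagonal number is n(7n−5)/2.
Smallest index with value ≥ 3075: n = 30 (giving 3075).
Largest index with value ≤ 23389: n = 82 (giving 23329).
Indices 30 through 82: 53 terms.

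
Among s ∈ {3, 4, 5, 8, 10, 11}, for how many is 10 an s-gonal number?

s = 3: P(3, 4) = 10. ✓
s = 4: P(4, 3) = 9 and P(4, 4) = 16; 10 is not s-gonal.
s = 5: P(5, 2) = 5 and P(5, 3) = 12; 10 is not s-gonal.
s = 8: P(8, 2) = 8 and P(8, 3) = 21; 10 is not s-gonal.
s = 10: P(10, 2) = 10. ✓
s = 11: P(11, 1) = 1 and P(11, 2) = 11; 10 is not s-gonal.
Hits: s ∈ {3, 10} → 2.

2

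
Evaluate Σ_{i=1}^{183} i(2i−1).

Σ i(2i−1) = 2Σi² − Σi over i = 1..183.
Σi = 16836 and Σi² = 2059604.
2·2059604 − 1·16836 = 4102372.

4102372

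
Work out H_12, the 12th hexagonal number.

276

12·(2·12 − 1) = 12·23 = 276.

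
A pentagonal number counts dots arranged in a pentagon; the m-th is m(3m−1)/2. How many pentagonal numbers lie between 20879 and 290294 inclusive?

The n-th pentagonal number is n(3n−1)/2.
Smallest index with value ≥ 20879: n = 119 (giving 21182).
Largest index with value ≤ 290294: n = 440 (giving 290180).
Indices 119 through 440: 322 terms.

322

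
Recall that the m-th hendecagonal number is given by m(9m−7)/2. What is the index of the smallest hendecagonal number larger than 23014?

72

Solve n(9n−7)/2 > 23014 for integer n.
The largest n with value ≤ 23014 is 71 (since 22436 ≤ 23014 < 23076), so the first above is n = 72, value 23076.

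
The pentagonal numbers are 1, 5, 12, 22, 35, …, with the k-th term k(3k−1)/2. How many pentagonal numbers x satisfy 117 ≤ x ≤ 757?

The n-th pentagonal number is n(3n−1)/2.
Smallest index with value ≥ 117: n = 9 (giving 117).
Largest index with value ≤ 757: n = 22 (giving 715).
Indices 9 through 22: 14 terms.

14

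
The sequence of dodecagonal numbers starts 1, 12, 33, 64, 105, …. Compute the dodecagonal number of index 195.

The 195th dodecagonal number is n(5n−4) with n = 195.
195·(5·195 − 4) = 195·971 = 189345.

189345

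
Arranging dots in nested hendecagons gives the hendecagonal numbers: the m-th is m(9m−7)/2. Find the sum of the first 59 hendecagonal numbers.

309750

Σ i(9i−7)/2 = (9Σi² − 7Σi) / 2 over i = 1..59.
Σi = 1770 and Σi² = 70210.
(9·70210 − 7·1770) / 2 = 619500/2 = 309750.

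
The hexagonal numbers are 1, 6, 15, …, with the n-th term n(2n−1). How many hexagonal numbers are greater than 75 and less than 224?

The n-th hexagonal number is n(2n−1).
Smallest index with value > 75: n = 7 (giving 91).
Largest index with value < 224: n = 10 (giving 190).
Indices 7 through 10: 4 terms.

4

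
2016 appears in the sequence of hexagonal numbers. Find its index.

32

Set n(2n−1) = 2016, giving 2n² − n − 2016 = 0.
The discriminant is 1 + 8·2016 = 16129, and √16129 = 127.
So n = (1 + 127) / 4 = 128/4 = 32.
Check: 32·(2·32 − 1) = 2016. ✓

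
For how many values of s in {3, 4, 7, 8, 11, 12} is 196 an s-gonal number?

2

s = 3: P(3, 19) = 190 and P(3, 20) = 210; 196 is not s-gonal.
s = 4: P(4, 14) = 196. ✓
s = 7: P(7, 9) = 189 and P(7, 10) = 235; 196 is not s-gonal.
s = 8: P(8, 8) = 176 and P(8, 9) = 225; 196 is not s-gonal.
s = 11: P(11, 7) = 196. ✓
s = 12: P(12, 6) = 156 and P(12, 7) = 217; 196 is not s-gonal.
Hits: s ∈ {4, 11} → 2.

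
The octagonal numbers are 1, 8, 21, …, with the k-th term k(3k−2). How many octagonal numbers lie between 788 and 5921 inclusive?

28

The n-th octagonal number is n(3n−2).
Smallest index with value ≥ 788: n = 17 (giving 833).
Largest index with value ≤ 5921: n = 44 (giving 5720).
Indices 17 through 44: 28 terms.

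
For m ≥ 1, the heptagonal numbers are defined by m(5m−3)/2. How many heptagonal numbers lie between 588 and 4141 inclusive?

26

The n-th heptagonal number is n(5n−3)/2.
Smallest index with value ≥ 588: n = 16 (giving 616).
Largest index with value ≤ 4141: n = 41 (giving 4141).
Indices 16 through 41: 26 terms.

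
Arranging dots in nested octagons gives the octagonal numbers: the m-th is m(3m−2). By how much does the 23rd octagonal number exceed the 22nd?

Consecutive octagonal numbers differ by 6n − 5: here 6·23 − 5 = 133.

133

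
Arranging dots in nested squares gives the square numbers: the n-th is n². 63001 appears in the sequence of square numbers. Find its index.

251

We need n² = 63001, so n = √63001 = 251.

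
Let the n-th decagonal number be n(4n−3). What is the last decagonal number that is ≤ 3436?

3277

Solve n(4n−3) ≤ 3436 for integer n.
n = 29 gives 3277 ≤ 3436, while n = 30 gives 3510 > 3436; so the answer is 3277.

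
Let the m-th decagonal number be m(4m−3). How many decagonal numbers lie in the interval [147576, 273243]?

69

The n-th decagonal number is n(4n−3).
Smallest index with value ≥ 147576: n = 193 (giving 148417).
Largest index with value ≤ 273243: n = 261 (giving 271701).
Indices 193 through 261: 69 terms.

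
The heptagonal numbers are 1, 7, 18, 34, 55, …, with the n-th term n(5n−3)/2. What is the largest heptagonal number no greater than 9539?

9517

Solve n(5n−3)/2 ≤ 9539 for integer n.
n = 62 gives 9517 ≤ 9539, while n = 63 gives 9828 > 9539; so the answer is 9517.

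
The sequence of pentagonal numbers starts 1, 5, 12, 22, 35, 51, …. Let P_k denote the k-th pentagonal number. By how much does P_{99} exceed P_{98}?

295

Consecutive pentagonal numbers differ by 3n − 2: here 3·99 − 2 = 295.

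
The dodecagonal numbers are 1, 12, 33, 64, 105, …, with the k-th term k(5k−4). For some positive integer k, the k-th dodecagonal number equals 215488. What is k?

Set n(5n−4) = 215488, giving 5n² − 4n − 215488 = 0.
So n = (4 + 2076) / 10 = 2080/10 = 208.

208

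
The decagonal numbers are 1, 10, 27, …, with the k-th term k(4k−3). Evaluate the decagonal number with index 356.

The 356th decagonal number is n(4n−3) with n = 356.
356·(4·356 − 3) = 356·1421 = 505876.

505876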